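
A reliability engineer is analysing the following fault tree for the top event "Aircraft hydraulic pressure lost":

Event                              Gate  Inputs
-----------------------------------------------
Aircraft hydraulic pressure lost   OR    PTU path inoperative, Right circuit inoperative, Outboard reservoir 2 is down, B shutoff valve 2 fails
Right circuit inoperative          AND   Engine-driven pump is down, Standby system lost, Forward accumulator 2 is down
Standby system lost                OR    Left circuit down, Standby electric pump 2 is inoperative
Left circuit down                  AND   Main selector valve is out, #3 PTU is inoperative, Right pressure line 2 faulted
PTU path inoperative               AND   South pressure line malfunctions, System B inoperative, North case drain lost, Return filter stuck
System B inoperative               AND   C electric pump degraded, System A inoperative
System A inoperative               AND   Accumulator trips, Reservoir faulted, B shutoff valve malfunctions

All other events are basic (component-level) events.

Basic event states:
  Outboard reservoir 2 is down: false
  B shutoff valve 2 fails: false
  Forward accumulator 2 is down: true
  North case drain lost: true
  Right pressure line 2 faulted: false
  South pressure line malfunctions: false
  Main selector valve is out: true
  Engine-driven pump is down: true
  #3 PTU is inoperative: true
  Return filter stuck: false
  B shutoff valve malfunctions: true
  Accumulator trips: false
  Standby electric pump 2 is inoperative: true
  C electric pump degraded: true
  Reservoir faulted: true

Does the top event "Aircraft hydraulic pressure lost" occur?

System A inoperative [AND]: Accumulator trips=not, Reservoir faulted=occurs, B shutoff valve malfunctions=occurs → not all inputs occur → does not occur.
System B inoperative [AND]: C electric pump degraded=occurs, System A inoperative=not → not all inputs occur → does not occur.
PTU path inoperative [AND]: South pressure line malfunctions=not, System B inoperative=not, North case drain lost=occurs, Return filter stuck=not → not all inputs occur → does not occur.
Left circuit down [AND]: Main selector valve is out=occurs, #3 PTU is inoperative=occurs, Right pressure line 2 faulted=not → not all inputs occur → does not occur.
Standby system lost [OR]: Left circuit down=not, Standby electric pump 2 is inoperative=occurs → at least one input occurs → occurs.
Right circuit inoperative [AND]: Engine-driven pump is down=occurs, Standby system lost=occurs, Forward accumulator 2 is down=occurs → all inputs occur → occurs.
Aircraft hydraulic pressure lost [OR]: PTU path inoperative=not, Right circuit inoperative=occurs, Outboard reservoir 2 is down=not, B shutoff valve 2 fails=not → at least one input occurs → occurs.

Yes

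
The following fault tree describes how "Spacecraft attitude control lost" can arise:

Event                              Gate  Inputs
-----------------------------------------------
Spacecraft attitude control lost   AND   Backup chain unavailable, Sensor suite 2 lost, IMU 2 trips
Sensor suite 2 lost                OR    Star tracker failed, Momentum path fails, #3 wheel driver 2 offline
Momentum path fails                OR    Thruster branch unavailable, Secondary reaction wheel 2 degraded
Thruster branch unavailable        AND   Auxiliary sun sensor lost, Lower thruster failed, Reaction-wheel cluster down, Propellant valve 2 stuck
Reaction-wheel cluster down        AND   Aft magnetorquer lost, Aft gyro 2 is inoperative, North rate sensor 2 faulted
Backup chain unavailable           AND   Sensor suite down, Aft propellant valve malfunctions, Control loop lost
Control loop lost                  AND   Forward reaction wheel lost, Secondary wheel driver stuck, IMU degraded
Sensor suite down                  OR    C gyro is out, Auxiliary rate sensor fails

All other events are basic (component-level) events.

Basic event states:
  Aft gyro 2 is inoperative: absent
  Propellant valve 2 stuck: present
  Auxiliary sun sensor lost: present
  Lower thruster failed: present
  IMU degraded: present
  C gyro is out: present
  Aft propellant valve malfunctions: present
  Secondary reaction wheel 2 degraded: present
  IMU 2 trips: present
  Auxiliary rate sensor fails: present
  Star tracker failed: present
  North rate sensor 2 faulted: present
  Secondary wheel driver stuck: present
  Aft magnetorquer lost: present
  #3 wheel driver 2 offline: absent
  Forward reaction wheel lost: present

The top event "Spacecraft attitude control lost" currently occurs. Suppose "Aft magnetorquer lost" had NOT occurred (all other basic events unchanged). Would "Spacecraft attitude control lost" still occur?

Yes

Counterfactual: set "Aft magnetorquer lost" to not occurred.
Sensor suite down [OR]: C gyro is out=occurs, Auxiliary rate sensor fails=occurs → at least one input occurs → occurs.
Control loop lost [AND]: Forward reaction wheel lost=occurs, Secondary wheel driver stuck=occurs, IMU degraded=occurs → all inputs occur → occurs.
Backup chain unavailable [AND]: Sensor suite down=occurs, Aft propellant valve malfunctions=occurs, Control loop lost=occurs → all inputs occur → occurs.
Reaction-wheel cluster down [AND]: Aft magnetorquer lost=not, Aft gyro 2 is inoperative=not, North rate sensor 2 faulted=occurs → not all inputs occur → does not occur.
Thruster branch unavailable [AND]: Auxiliary sun sensor lost=occurs, Lower thruster failed=occurs, Reaction-wheel cluster down=not, Propellant valve 2 stuck=occurs → not all inputs occur → does not occur.
Momentum path fails [OR]: Thruster branch unavailable=not, Secondary reaction wheel 2 degraded=occurs → at least one input occurs → occurs.
Sensor suite 2 lost [OR]: Star tracker failed=occurs, Momentum path fails=occurs, #3 wheel driver 2 offline=not → at least one input occurs → occurs.
Spacecraft attitude control lost [AND]: Backup chain unavailable=occurs, Sensor suite 2 lost=occurs, IMU 2 trips=occurs → all inputs occur → occurs.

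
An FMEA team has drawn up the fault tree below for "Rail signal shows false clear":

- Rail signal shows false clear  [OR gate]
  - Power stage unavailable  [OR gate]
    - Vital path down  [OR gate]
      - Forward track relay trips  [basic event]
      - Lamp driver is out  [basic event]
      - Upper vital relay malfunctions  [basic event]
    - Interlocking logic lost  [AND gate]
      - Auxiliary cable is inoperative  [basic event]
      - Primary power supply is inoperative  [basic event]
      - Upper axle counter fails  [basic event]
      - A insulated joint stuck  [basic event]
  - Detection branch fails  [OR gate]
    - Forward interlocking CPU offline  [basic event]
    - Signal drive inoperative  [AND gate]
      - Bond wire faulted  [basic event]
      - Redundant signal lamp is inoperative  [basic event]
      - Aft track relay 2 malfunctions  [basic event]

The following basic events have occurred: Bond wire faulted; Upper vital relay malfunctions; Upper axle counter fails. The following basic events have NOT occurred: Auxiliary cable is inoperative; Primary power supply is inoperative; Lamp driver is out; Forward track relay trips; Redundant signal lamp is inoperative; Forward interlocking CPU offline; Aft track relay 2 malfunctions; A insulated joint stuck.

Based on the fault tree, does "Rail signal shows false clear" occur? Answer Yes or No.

Vital path down [OR]: Forward track relay trips=not, Lamp driver is out=not, Upper vital relay malfunctions=occurs → at least one input occurs → occurs.
Interlocking logic lost [AND]: Auxiliary cable is inoperative=not, Primary power supply is inoperative=not, Upper axle counter fails=occurs, A insulated joint stuck=not → not all inputs occur → does not occur.
Power stage unavailable [OR]: Vital path down=occurs, Interlocking logic lost=not → at least one input occurs → occurs.
Signal drive inoperative [AND]: Bond wire faulted=occurs, Redundant signal lamp is inoperative=not, Aft track relay 2 malfunctions=not → not all inputs occur → does not occur.
Detection branch fails [OR]: Forward interlocking CPU offline=not, Signal drive inoperative=not → no input occurs → does not occur.
Rail signal shows false clear [OR]: Power stage unavailable=occurs, Detection branch fails=not → at least one input occurs → occurs.

Yes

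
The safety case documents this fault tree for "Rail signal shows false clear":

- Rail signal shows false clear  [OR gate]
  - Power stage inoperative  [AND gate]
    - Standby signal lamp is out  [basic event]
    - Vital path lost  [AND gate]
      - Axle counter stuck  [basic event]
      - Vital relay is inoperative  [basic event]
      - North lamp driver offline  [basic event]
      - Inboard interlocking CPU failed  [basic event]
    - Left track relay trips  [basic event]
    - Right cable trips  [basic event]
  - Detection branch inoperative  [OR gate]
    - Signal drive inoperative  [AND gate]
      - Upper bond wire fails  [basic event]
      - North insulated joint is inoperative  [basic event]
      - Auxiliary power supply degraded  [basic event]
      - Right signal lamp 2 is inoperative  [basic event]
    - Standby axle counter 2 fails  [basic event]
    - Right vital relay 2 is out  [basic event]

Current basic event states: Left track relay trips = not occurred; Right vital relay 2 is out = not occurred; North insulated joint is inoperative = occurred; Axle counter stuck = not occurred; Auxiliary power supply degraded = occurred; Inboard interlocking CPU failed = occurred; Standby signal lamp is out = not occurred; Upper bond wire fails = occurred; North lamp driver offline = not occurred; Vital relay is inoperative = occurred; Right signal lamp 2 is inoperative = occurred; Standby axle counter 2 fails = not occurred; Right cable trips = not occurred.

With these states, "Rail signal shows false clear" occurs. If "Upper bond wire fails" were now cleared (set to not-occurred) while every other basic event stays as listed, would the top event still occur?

Counterfactual: set "Upper bond wire fails" to not occurred.
Vital path lost [AND]: Axle counter stuck=not, Vital relay is inoperative=occurs, North lamp driver offline=not, Inboard interlocking CPU failed=occurs → not all inputs occur → does not occur.
Power stage inoperative [AND]: Standby signal lamp is out=not, Vital path lost=not, Left track relay trips=not, Right cable trips=not → not all inputs occur → does not occur.
Signal drive inoperative [AND]: Upper bond wire fails=not, North insulated joint is inoperative=occurs, Auxiliary power supply degraded=occurs, Right signal lamp 2 is inoperative=occurs → not all inputs occur → does not occur.
Detection branch inoperative [OR]: Signal drive inoperative=not, Standby axle counter 2 fails=not, Right vital relay 2 is out=not → no input occurs → does not occur.
Rail signal shows false clear [OR]: Power stage inoperative=not, Detection branch inoperative=not → no input occurs → does not occur.

No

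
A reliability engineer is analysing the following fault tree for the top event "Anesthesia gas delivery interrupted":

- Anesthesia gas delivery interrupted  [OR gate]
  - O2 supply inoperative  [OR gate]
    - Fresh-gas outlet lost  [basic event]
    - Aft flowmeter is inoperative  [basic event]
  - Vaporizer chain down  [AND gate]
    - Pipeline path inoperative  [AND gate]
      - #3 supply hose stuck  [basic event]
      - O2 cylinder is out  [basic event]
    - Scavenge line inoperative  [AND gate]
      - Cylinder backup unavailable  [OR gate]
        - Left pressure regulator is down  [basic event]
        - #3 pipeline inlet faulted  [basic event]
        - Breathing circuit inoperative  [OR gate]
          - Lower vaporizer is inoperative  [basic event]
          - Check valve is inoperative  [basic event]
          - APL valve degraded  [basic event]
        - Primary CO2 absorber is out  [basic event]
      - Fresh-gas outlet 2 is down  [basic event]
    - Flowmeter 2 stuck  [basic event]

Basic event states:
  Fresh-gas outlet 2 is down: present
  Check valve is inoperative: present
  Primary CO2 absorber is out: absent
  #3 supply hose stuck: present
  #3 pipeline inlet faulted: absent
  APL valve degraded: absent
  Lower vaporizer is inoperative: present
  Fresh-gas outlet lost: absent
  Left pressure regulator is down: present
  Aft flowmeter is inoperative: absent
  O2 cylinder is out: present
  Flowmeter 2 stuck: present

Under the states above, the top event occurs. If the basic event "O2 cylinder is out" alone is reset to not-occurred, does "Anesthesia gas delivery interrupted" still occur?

Counterfactual: set "O2 cylinder is out" to not occurred.
O2 supply inoperative [OR]: Fresh-gas outlet lost=not, Aft flowmeter is inoperative=not → no input occurs → does not occur.
Pipeline path inoperative [AND]: #3 supply hose stuck=occurs, O2 cylinder is out=not → not all inputs occur → does not occur.
Breathing circuit inoperative [OR]: Lower vaporizer is inoperative=occurs, Check valve is inoperative=occurs, APL valve degraded=not → at least one input occurs → occurs.
Cylinder backup unavailable [OR]: Left pressure regulator is down=occurs, #3 pipeline inlet faulted=not, Breathing circuit inoperative=occurs, Primary CO2 absorber is out=not → at least one input occurs → occurs.
Scavenge line inoperative [AND]: Cylinder backup unavailable=occurs, Fresh-gas outlet 2 is down=occurs → all inputs occur → occurs.
Vaporizer chain down [AND]: Pipeline path inoperative=not, Scavenge line inoperative=occurs, Flowmeter 2 stuck=occurs → not all inputs occur → does not occur.
Anesthesia gas delivery interrupted [OR]: O2 supply inoperative=not, Vaporizer chain down=not → no input occurs → does not occur.

No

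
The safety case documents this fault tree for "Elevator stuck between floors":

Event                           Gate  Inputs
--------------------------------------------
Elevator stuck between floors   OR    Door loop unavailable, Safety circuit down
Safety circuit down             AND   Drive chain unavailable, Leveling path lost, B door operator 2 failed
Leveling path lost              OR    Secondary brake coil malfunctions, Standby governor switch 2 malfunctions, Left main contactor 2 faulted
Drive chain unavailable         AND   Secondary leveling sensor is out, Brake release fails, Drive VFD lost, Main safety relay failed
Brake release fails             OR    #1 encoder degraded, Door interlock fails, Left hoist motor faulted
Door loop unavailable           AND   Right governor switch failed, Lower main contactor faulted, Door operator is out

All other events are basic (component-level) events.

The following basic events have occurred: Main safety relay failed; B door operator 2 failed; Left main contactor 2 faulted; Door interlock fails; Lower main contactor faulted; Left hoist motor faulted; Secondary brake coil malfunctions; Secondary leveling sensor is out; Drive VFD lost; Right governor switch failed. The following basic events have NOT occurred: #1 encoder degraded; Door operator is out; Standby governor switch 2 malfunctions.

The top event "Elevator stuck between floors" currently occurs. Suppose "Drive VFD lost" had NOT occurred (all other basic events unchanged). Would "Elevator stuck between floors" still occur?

Counterfactual: set "Drive VFD lost" to not occurred.
Door loop unavailable [AND]: Right governor switch failed=occurs, Lower main contactor faulted=occurs, Door operator is out=not → not all inputs occur → does not occur.
Brake release fails [OR]: #1 encoder degraded=not, Door interlock fails=occurs, Left hoist motor faulted=occurs → at least one input occurs → occurs.
Drive chain unavailable [AND]: Secondary leveling sensor is out=occurs, Brake release fails=occurs, Drive VFD lost=not, Main safety relay failed=occurs → not all inputs occur → does not occur.
Leveling path lost [OR]: Secondary brake coil malfunctions=occurs, Standby governor switch 2 malfunctions=not, Left main contactor 2 faulted=occurs → at least one input occurs → occurs.
Safety circuit down [AND]: Drive chain unavailable=not, Leveling path lost=occurs, B door operator 2 failed=occurs → not all inputs occur → does not occur.
Elevator stuck between floors [OR]: Door loop unavailable=not, Safety circuit down=not → no input occurs → does not occur.

No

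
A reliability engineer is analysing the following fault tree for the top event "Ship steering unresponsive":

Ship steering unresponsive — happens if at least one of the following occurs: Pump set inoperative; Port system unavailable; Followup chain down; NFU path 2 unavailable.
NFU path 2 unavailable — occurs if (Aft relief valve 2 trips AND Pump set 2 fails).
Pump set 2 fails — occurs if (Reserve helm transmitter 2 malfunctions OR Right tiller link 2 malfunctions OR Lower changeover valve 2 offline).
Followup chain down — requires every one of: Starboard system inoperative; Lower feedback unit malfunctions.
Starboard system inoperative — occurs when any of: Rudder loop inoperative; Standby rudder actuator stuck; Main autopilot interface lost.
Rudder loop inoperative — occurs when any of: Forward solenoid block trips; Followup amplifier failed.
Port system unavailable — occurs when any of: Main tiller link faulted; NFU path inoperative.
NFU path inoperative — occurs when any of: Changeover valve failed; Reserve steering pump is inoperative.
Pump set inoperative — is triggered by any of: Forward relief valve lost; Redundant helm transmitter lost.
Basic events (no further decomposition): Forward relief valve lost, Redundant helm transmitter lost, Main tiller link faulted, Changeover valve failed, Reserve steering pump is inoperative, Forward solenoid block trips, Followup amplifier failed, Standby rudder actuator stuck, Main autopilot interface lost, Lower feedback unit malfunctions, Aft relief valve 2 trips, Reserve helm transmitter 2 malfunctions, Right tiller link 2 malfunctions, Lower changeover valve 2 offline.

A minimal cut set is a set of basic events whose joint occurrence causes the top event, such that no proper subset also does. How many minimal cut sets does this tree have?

Pump set inoperative [OR]: union of children's cut sets → 2 cut set(s).
NFU path inoperative [OR]: union of children's cut sets → 2 cut set(s).
Port system unavailable [OR]: union of children's cut sets → 3 cut set(s).
Rudder loop inoperative [OR]: union of children's cut sets → 2 cut set(s).
Starboard system inoperative [OR]: union of children's cut sets → 4 cut set(s).
Followup chain down [AND]: one cut set from each child combined → 4 × 1 = 4 cut set(s).
Pump set 2 fails [OR]: union of children's cut sets → 3 cut set(s).
NFU path 2 unavailable [AND]: one cut set from each child combined → 1 × 3 = 3 cut set(s).
Ship steering unresponsive [OR]: union of children's cut sets → 12 cut set(s).

12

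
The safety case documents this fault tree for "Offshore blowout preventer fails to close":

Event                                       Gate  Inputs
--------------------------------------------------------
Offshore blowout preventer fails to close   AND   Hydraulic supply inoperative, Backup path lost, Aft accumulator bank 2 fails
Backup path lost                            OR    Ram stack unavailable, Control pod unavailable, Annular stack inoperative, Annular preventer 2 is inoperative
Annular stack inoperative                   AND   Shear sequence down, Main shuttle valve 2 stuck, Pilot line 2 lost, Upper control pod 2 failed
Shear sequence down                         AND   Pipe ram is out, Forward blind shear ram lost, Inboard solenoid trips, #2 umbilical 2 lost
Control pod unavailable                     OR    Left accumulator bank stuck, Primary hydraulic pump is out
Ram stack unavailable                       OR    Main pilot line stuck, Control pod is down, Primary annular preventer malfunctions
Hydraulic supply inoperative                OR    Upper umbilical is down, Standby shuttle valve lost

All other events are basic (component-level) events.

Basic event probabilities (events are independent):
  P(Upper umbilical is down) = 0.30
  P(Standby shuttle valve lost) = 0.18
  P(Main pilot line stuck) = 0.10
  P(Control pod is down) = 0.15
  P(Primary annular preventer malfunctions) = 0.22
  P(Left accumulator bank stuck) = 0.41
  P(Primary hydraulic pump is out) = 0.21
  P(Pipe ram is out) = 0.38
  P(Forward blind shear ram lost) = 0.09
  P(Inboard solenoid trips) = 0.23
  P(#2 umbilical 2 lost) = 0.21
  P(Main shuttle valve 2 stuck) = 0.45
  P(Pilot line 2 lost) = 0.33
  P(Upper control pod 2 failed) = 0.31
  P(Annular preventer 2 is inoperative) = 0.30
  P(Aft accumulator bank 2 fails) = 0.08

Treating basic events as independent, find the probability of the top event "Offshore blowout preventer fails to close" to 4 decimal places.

P(Hydraulic supply inoperative) [OR] = 1 − (1−0.30) × (1−0.18) = 0.426000
P(Ram stack unavailable) [OR] = 1 − (1−0.10) × (1−0.15) × (1−0.22) = 0.403300
P(Control pod unavailable) [OR] = 1 − (1−0.41) × (1−0.21) = 0.533900
P(Shear sequence down) [AND] = 0.38 × 0.09 × 0.23 × 0.21 = 0.001652
P(Annular stack inoperative) [AND] = 0.001652 × 0.45 × 0.33 × 0.31 = 0.000076
P(Backup path lost) [OR] = 1 − (1−0.403300) × (1−0.533900) × (1−0.000076) × (1−0.30) = 0.805329
P(Offshore blowout preventer fails to close) [AND] = 0.426000 × 0.805329 × 0.08 = 0.027446
Rounded to 4 decimal places: P(Offshore blowout preventer fails to close) ≈ 0.0274.

0.0274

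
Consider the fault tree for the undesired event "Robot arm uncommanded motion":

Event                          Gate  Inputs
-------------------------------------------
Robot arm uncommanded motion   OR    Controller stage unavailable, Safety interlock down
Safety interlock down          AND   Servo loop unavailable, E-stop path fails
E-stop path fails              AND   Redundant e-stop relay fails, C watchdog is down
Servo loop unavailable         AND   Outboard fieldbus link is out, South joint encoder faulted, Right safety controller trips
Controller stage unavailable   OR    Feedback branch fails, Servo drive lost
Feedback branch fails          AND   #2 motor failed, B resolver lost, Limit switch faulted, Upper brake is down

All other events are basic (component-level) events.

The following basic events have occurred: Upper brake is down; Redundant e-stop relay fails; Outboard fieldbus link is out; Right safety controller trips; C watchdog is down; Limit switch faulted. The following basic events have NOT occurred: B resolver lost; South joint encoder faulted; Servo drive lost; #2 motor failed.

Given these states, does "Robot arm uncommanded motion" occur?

No

Feedback branch fails [AND]: #2 motor failed=not, B resolver lost=not, Limit switch faulted=occurs, Upper brake is down=occurs → not all inputs occur → does not occur.
Controller stage unavailable [OR]: Feedback branch fails=not, Servo drive lost=not → no input occurs → does not occur.
Servo loop unavailable [AND]: Outboard fieldbus link is out=occurs, South joint encoder faulted=not, Right safety controller trips=occurs → not all inputs occur → does not occur.
E-stop path fails [AND]: Redundant e-stop relay fails=occurs, C watchdog is down=occurs → all inputs occur → occurs.
Safety interlock down [AND]: Servo loop unavailable=not, E-stop path fails=occurs → not all inputs occur → does not occur.
Robot arm uncommanded motion [OR]: Controller stage unavailable=not, Safety interlock down=not → no input occurs → does not occur.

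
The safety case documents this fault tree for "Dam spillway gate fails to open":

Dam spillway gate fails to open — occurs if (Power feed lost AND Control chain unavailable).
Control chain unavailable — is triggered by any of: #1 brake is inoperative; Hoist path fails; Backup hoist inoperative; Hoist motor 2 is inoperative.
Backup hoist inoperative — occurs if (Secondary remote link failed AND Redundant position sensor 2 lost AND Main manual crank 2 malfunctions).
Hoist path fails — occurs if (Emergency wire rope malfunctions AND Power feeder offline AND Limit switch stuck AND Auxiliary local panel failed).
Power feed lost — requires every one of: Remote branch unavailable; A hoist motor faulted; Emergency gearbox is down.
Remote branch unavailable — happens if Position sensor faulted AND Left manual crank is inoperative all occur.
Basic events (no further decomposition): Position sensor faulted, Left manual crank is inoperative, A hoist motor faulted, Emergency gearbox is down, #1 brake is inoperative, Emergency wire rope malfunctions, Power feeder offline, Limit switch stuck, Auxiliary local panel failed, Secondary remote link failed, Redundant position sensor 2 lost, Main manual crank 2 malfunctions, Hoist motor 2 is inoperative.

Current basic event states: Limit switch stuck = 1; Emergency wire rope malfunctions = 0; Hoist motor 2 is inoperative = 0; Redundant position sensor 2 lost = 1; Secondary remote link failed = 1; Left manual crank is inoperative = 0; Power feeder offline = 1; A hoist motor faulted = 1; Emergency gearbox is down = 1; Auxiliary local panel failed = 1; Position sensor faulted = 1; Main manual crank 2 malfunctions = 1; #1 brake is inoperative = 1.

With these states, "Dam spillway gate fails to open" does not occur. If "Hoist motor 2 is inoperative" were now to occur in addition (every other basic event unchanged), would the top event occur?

No

Counterfactual: set "Hoist motor 2 is inoperative" to occurred.
Remote branch unavailable [AND]: Position sensor faulted=occurs, Left manual crank is inoperative=not → not all inputs occur → does not occur.
Power feed lost [AND]: Remote branch unavailable=not, A hoist motor faulted=occurs, Emergency gearbox is down=occurs → not all inputs occur → does not occur.
Hoist path fails [AND]: Emergency wire rope malfunctions=not, Power feeder offline=occurs, Limit switch stuck=occurs, Auxiliary local panel failed=occurs → not all inputs occur → does not occur.
Backup hoist inoperative [AND]: Secondary remote link failed=occurs, Redundant position sensor 2 lost=occurs, Main manual crank 2 malfunctions=occurs → all inputs occur → occurs.
Control chain unavailable [OR]: #1 brake is inoperative=occurs, Hoist path fails=not, Backup hoist inoperative=occurs, Hoist motor 2 is inoperative=occurs → at least one input occurs → occurs.
Dam spillway gate fails to open [AND]: Power feed lost=not, Control chain unavailable=occurs → not all inputs occur → does not occur.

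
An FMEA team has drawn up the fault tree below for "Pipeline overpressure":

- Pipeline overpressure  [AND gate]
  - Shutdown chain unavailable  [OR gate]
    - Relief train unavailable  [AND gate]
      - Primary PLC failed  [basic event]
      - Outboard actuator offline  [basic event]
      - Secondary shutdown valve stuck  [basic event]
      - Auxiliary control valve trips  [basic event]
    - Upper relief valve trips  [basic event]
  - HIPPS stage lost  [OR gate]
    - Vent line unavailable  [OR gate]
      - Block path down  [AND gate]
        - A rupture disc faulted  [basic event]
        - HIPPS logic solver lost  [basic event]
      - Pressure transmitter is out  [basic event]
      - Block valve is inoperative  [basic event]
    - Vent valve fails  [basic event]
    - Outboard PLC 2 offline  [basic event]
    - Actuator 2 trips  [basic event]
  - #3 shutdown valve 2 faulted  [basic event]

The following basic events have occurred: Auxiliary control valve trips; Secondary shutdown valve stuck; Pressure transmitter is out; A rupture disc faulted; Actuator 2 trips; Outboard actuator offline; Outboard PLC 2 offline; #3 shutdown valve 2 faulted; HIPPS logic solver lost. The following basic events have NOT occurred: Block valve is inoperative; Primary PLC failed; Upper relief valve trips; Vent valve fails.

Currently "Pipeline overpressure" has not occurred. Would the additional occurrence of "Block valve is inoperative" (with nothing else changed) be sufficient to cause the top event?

Counterfactual: set "Block valve is inoperative" to occurred.
Relief train unavailable [AND]: Primary PLC failed=not, Outboard actuator offline=occurs, Secondary shutdown valve stuck=occurs, Auxiliary control valve trips=occurs → not all inputs occur → does not occur.
Shutdown chain unavailable [OR]: Relief train unavailable=not, Upper relief valve trips=not → no input occurs → does not occur.
Block path down [AND]: A rupture disc faulted=occurs, HIPPS logic solver lost=occurs → all inputs occur → occurs.
Vent line unavailable [OR]: Block path down=occurs, Pressure transmitter is out=occurs, Block valve is inoperative=occurs → at least one input occurs → occurs.
HIPPS stage lost [OR]: Vent line unavailable=occurs, Vent valve fails=not, Outboard PLC 2 offline=occurs, Actuator 2 trips=occurs → at least one input occurs → occurs.
Pipeline overpressure [AND]: Shutdown chain unavailable=not, HIPPS stage lost=occurs, #3 shutdown valve 2 faulted=occurs → not all inputs occur → does not occur.

No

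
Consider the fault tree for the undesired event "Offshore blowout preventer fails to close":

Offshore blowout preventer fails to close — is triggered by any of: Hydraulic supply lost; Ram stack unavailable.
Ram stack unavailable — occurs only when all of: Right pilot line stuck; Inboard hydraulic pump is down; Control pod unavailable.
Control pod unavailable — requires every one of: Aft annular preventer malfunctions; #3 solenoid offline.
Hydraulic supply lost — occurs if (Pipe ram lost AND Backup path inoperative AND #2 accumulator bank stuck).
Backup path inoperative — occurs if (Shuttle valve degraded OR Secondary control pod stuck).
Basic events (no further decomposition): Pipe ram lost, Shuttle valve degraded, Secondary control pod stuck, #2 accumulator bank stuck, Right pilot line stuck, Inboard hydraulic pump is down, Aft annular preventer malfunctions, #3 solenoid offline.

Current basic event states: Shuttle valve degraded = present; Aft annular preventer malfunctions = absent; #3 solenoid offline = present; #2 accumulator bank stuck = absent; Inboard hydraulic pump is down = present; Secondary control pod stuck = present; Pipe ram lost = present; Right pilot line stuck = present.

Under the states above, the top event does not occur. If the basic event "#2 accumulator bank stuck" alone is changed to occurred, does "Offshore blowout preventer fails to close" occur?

Counterfactual: set "#2 accumulator bank stuck" to occurred.
Backup path inoperative [OR]: Shuttle valve degraded=occurs, Secondary control pod stuck=occurs → at least one input occurs → occurs.
Hydraulic supply lost [AND]: Pipe ram lost=occurs, Backup path inoperative=occurs, #2 accumulator bank stuck=occurs → all inputs occur → occurs.
Control pod unavailable [AND]: Aft annular preventer malfunctions=not, #3 solenoid offline=occurs → not all inputs occur → does not occur.
Ram stack unavailable [AND]: Right pilot line stuck=occurs, Inboard hydraulic pump is down=occurs, Control pod unavailable=not → not all inputs occur → does not occur.
Offshore blowout preventer fails to close [OR]: Hydraulic supply lost=occurs, Ram stack unavailable=not → at least one input occurs → occurs.

Yes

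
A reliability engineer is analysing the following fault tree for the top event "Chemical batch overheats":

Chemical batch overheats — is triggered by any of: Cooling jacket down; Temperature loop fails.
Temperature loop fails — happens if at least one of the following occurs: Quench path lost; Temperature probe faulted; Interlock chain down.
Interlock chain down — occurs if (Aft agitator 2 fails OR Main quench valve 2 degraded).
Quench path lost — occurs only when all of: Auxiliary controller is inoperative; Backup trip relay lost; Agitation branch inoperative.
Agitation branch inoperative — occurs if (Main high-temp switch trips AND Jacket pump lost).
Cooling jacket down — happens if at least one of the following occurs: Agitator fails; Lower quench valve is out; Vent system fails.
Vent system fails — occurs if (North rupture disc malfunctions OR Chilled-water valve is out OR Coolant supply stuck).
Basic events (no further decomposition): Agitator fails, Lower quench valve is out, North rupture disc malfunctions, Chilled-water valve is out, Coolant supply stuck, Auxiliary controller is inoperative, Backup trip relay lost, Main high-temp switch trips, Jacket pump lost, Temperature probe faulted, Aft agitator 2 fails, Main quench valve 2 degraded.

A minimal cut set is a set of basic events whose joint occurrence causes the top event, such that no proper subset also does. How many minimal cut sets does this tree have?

9

Vent system fails [OR]: union of children's cut sets → 3 cut set(s).
Cooling jacket down [OR]: union of children's cut sets → 5 cut set(s).
Agitation branch inoperative [AND]: one cut set from each child combined → 1 × 1 = 1 cut set(s).
Quench path lost [AND]: one cut set from each child combined → 1 × 1 × 1 = 1 cut set(s).
Interlock chain down [OR]: union of children's cut sets → 2 cut set(s).
Temperature loop fails [OR]: union of children's cut sets → 4 cut set(s).
Chemical batch overheats [OR]: union of children's cut sets → 9 cut set(s).
Minimal cut sets: {Agitator fails}; {Lower quench valve is out}; {North rupture disc malfunctions}; {Chilled-water valve is out}; {Coolant supply stuck}; {Auxiliary controller is inoperative, Backup trip relay lost, Jacket pump lost, Main high-temp switch trips}; {Temperature probe faulted}; {Aft agitator 2 fails}; {Main quench valve 2 degraded}.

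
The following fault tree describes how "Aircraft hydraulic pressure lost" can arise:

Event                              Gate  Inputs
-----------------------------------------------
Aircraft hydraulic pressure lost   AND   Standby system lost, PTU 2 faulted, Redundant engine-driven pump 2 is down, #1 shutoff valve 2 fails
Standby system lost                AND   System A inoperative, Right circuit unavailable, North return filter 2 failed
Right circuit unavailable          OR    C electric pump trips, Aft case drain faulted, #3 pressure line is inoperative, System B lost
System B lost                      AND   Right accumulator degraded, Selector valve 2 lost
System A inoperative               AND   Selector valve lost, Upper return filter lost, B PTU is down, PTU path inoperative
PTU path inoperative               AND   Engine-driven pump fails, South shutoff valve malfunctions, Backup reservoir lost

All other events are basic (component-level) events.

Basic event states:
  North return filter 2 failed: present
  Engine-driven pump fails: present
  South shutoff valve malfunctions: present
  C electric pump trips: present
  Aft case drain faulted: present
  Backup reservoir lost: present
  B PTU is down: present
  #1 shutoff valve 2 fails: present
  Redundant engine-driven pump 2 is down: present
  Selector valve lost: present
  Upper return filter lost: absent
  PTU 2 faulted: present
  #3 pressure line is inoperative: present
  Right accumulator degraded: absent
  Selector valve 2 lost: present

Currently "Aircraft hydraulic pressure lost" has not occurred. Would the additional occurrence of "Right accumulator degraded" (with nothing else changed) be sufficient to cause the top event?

No

Counterfactual: set "Right accumulator degraded" to occurred.
PTU path inoperative [AND]: Engine-driven pump fails=occurs, South shutoff valve malfunctions=occurs, Backup reservoir lost=occurs → all inputs occur → occurs.
System A inoperative [AND]: Selector valve lost=occurs, Upper return filter lost=not, B PTU is down=occurs, PTU path inoperative=occurs → not all inputs occur → does not occur.
System B lost [AND]: Right accumulator degraded=occurs, Selector valve 2 lost=occurs → all inputs occur → occurs.
Right circuit unavailable [OR]: C electric pump trips=occurs, Aft case drain faulted=occurs, #3 pressure line is inoperative=occurs, System B lost=occurs → at least one input occurs → occurs.
Standby system lost [AND]: System A inoperative=not, Right circuit unavailable=occurs, North return filter 2 failed=occurs → not all inputs occur → does not occur.
Aircraft hydraulic pressure lost [AND]: Standby system lost=not, PTU 2 faulted=occurs, Redundant engine-driven pump 2 is down=occurs, #1 shutoff valve 2 fails=occurs → not all inputs occur → does not occur.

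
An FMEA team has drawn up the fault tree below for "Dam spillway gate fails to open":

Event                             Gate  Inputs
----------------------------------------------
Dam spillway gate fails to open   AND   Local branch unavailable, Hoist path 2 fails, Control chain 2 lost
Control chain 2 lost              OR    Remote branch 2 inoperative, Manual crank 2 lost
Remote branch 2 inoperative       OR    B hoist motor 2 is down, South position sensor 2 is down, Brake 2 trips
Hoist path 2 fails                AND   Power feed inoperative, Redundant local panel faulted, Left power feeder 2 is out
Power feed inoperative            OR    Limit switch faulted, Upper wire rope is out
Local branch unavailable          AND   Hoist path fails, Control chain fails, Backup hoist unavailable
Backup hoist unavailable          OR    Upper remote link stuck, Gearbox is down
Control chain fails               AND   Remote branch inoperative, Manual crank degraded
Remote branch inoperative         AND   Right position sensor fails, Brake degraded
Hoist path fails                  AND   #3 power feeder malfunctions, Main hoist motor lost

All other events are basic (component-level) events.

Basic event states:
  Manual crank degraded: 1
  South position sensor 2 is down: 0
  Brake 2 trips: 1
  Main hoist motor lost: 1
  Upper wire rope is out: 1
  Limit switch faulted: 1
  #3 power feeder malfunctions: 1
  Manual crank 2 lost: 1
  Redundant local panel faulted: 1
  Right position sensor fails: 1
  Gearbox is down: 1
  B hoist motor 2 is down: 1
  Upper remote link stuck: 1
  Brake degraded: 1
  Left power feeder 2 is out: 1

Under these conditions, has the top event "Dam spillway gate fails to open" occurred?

Hoist path fails [AND]: #3 power feeder malfunctions=occurs, Main hoist motor lost=occurs → all inputs occur → occurs.
Remote branch inoperative [AND]: Right position sensor fails=occurs, Brake degraded=occurs → all inputs occur → occurs.
Control chain fails [AND]: Remote branch inoperative=occurs, Manual crank degraded=occurs → all inputs occur → occurs.
Backup hoist unavailable [OR]: Upper remote link stuck=occurs, Gearbox is down=occurs → at least one input occurs → occurs.
Local branch unavailable [AND]: Hoist path fails=occurs, Control chain fails=occurs, Backup hoist unavailable=occurs → all inputs occur → occurs.
Power feed inoperative [OR]: Limit switch faulted=occurs, Upper wire rope is out=occurs → at least one input occurs → occurs.
Hoist path 2 fails [AND]: Power feed inoperative=occurs, Redundant local panel faulted=occurs, Left power feeder 2 is out=occurs → all inputs occur → occurs.
Remote branch 2 inoperative [OR]: B hoist motor 2 is down=occurs, South position sensor 2 is down=not, Brake 2 trips=occurs → at least one input occurs → occurs.
Control chain 2 lost [OR]: Remote branch 2 inoperative=occurs, Manual crank 2 lost=occurs → at least one input occurs → occurs.
Dam spillway gate fails to open [AND]: Local branch unavailable=occurs, Hoist path 2 fails=occurs, Control chain 2 lost=occurs → all inputs occur → occurs.

Yes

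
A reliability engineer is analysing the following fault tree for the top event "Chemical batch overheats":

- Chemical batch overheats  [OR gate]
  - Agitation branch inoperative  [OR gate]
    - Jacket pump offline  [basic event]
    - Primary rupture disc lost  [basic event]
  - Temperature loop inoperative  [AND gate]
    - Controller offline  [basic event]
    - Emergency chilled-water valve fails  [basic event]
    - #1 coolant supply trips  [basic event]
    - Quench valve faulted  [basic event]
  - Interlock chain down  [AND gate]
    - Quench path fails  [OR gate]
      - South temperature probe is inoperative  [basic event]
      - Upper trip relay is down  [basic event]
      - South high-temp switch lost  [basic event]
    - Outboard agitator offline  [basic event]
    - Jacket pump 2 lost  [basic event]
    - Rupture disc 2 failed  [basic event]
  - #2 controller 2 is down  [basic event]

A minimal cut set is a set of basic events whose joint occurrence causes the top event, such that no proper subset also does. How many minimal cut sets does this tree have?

Agitation branch inoperative [OR]: union of children's cut sets → 2 cut set(s).
Temperature loop inoperative [AND]: one cut set from each child combined → 1 × 1 × 1 × 1 = 1 cut set(s).
Quench path fails [OR]: union of children's cut sets → 3 cut set(s).
Interlock chain down [AND]: one cut set from each child combined → 3 × 1 × 1 × 1 = 3 cut set(s).
Chemical batch overheats [OR]: union of children's cut sets → 7 cut set(s).
Minimal cut sets: {Jacket pump offline}; {Primary rupture disc lost}; {#1 coolant supply trips, Controller offline, Emergency chilled-water valve fails, Quench valve faulted}; {Jacket pump 2 lost, Outboard agitator offline, Rupture disc 2 failed, South temperature probe is inoperative}; {Jacket pump 2 lost, Outboard agitator offline, Rupture disc 2 failed, Upper trip relay is down}; {Jacket pump 2 lost, Outboard agitator offline, Rupture disc 2 failed, South high-temp switch lost}; {#2 controller 2 is down}.

7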